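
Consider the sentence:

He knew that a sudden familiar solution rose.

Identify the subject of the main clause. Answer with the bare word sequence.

he

"he" is the NP that combines with the VP headed by "knew" to form the main clause — the subject.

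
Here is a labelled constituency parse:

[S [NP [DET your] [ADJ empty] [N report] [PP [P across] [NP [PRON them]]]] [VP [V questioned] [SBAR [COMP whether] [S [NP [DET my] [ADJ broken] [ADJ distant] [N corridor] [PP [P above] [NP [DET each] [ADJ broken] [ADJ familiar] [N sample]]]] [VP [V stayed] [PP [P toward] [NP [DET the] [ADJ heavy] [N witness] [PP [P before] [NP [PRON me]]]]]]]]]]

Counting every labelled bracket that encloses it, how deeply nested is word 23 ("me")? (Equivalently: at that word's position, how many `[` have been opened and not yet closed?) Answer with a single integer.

The word sits inside PRON, which is inside NP, inside PP, inside NP, inside PP, inside VP, inside S, inside SBAR, inside VP, inside S — 10 brackets in all.

10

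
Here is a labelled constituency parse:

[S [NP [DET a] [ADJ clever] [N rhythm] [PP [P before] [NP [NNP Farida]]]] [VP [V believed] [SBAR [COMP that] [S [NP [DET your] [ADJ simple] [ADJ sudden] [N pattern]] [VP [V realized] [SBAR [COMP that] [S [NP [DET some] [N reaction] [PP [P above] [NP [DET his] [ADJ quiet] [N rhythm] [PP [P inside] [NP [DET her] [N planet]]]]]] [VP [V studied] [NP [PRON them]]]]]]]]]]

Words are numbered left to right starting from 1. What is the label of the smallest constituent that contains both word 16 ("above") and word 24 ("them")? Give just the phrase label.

Word 16 lies under S → VP → SBAR → S → VP → SBAR → S → NP → PP → P; word 24 lies under S → VP → SBAR → S → VP → SBAR → S → VP → NP → PRON. The lowest shared node is the S.

S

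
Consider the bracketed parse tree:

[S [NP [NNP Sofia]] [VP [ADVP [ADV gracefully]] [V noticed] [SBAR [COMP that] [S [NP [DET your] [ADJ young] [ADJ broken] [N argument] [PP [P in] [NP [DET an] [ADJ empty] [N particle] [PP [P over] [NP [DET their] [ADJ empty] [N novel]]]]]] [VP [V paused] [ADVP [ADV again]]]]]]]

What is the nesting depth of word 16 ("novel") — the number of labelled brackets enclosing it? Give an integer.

Counting open brackets not yet closed at "novel": [S [VP [SBAR [S [NP [PP [NP [PP [NP [N = 10.

10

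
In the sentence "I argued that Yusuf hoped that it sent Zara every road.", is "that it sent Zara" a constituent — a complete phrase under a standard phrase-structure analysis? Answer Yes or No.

The sequence begins inside the complementizer "that" and ends inside the clause "it sent Zara every road"; it crosses a phrase boundary, so no single node in the tree spans exactly those words.

No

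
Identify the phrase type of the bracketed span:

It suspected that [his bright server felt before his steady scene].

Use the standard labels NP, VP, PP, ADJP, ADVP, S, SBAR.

S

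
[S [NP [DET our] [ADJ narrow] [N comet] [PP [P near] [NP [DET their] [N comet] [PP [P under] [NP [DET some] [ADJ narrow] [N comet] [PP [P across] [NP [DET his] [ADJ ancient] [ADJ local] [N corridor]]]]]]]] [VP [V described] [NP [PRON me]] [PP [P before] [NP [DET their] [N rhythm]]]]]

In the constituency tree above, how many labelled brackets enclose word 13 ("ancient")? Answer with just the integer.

9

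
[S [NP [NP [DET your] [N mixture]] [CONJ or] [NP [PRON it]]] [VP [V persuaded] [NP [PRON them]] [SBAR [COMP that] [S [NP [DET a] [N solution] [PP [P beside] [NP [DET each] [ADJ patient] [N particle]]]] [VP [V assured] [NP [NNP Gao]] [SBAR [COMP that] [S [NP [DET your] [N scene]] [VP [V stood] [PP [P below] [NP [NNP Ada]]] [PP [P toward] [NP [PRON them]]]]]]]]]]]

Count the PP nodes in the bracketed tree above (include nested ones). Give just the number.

Scanning left to right, an opening `[PP` appears at word positions 10, 20, 22 — 3 in total.

3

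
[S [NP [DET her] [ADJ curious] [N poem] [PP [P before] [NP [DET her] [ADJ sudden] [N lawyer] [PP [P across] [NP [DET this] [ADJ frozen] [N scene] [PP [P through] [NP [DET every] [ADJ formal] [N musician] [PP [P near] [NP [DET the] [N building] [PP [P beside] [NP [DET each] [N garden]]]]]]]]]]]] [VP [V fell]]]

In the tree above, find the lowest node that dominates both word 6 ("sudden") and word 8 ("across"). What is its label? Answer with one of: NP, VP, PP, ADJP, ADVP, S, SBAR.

NP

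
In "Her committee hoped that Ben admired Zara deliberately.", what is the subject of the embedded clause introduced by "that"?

Ben

"Ben" is the NP that combines with the VP headed by "admired" to form the embedded clause introduced by "that" — the subject.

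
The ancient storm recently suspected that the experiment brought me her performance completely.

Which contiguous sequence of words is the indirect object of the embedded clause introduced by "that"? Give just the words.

me

"brought" heads the VP of the embedded clause introduced by "that", and "me" is its indirect object.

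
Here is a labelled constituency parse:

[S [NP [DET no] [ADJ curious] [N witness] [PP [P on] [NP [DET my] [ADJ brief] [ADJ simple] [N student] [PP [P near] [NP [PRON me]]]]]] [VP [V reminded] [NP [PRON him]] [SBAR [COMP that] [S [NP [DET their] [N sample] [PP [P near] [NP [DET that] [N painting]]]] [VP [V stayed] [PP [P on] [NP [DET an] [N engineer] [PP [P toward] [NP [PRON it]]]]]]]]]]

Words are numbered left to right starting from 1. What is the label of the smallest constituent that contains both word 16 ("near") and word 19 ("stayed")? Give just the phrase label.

Both words fall inside [S their sample near that painting stayed on an engineer toward it] (words 14–24), and no smaller constituent contains them both. Label: S.

S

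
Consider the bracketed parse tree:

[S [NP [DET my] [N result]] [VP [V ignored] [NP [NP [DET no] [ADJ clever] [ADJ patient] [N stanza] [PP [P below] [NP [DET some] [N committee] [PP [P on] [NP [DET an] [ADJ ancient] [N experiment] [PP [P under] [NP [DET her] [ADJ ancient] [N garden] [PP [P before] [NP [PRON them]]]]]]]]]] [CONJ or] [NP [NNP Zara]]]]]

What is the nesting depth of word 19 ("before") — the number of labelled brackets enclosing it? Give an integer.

12

Counting open brackets not yet closed at "before": [S [VP [NP [NP [PP [NP [PP [NP [PP [NP [PP [P = 12.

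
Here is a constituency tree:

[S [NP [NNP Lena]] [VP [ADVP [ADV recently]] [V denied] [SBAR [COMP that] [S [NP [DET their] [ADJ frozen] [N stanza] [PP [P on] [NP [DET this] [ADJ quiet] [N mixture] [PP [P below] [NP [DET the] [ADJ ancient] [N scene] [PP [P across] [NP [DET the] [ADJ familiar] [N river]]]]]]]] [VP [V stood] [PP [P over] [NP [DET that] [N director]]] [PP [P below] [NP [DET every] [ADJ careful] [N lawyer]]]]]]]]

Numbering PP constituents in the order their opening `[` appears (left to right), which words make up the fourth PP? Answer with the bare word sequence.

Opening `[PP` markers occur at word positions 8, 12, 16, 21, 24; the fourth of these opens the constituent [PP over that director].

over that director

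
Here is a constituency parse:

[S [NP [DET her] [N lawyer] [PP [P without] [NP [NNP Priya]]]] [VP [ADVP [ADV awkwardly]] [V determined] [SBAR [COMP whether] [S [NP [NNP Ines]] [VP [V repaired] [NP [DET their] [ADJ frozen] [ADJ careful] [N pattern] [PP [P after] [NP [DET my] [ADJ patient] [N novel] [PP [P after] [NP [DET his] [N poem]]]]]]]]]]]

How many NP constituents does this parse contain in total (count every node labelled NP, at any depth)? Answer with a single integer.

Scanning left to right, an opening `[NP` appears at word positions 1, 4, 8, 10, 15, 19 — 6 in total.

6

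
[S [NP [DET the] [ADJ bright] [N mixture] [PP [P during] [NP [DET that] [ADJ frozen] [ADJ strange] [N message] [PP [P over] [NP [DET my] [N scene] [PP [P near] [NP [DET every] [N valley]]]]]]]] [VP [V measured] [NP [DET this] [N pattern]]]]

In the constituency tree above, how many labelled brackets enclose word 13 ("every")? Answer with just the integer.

Path from the root down to the word: S → NP → PP → NP → PP → NP → PP → NP → DET. That is 9 enclosing brackets.

9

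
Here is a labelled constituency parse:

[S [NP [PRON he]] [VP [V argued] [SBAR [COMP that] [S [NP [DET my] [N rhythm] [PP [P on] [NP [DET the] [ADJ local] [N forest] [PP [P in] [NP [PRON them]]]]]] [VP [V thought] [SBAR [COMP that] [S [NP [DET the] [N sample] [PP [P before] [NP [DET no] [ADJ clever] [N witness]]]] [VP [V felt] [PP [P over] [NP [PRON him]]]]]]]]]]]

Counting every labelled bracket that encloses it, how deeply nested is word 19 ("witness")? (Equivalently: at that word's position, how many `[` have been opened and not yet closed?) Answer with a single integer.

Path from the root down to the word: S → VP → SBAR → S → VP → SBAR → S → NP → PP → NP → N. That is 11 enclosing brackets.

11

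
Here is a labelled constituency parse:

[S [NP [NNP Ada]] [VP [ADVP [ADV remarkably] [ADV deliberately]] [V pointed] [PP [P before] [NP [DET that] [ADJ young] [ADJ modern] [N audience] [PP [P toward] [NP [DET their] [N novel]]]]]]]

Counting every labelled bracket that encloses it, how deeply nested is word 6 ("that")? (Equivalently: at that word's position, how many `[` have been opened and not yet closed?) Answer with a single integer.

5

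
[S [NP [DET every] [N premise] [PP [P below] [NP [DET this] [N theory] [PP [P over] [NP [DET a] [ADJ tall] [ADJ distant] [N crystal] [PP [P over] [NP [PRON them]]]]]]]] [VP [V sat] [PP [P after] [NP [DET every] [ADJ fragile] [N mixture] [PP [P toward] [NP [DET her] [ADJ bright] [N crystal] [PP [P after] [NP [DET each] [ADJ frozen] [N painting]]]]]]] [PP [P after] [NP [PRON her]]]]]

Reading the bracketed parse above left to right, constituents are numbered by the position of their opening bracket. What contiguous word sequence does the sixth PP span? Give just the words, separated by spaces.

after each frozen painting

Opening `[PP` markers occur at word positions 3, 6, 11, 14, 18, 22, 26; the sixth of these opens the constituent [PP after each frozen painting].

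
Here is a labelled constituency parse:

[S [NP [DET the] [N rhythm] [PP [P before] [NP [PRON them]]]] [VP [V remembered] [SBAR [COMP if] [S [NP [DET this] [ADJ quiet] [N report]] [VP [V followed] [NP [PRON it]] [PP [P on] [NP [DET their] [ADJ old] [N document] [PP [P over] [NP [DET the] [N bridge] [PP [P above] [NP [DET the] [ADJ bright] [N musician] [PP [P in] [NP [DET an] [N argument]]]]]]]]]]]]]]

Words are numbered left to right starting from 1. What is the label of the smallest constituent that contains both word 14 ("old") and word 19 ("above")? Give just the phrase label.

NP

Word 14 lies under S → VP → SBAR → S → VP → PP → NP → ADJ; word 19 lies under S → VP → SBAR → S → VP → PP → NP → PP → NP → PP → P. The lowest shared node is the NP.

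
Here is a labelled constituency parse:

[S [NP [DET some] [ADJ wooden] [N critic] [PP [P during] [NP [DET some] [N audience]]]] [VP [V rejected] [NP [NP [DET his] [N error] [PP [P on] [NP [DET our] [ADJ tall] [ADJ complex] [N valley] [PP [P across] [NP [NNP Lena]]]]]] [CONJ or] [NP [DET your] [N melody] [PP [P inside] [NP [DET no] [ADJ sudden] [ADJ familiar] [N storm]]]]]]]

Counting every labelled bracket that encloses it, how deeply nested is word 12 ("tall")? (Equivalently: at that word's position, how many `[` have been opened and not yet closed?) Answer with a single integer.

7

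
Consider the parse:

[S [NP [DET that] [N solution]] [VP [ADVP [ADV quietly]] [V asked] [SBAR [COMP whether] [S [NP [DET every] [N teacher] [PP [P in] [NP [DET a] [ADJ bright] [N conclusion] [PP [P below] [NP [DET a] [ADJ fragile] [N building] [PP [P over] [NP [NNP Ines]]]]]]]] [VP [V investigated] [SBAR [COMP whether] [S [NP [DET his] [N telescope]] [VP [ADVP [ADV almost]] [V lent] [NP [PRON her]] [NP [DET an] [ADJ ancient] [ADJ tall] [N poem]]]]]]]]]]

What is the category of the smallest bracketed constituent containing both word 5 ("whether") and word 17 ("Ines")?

The smallest bracket enclosing both words is [SBAR whether every teacher in a bright conclusion below a fragile building over Ines investigated whether his telescope almost lent her an ancient tall poem], so the label is SBAR.

SBAR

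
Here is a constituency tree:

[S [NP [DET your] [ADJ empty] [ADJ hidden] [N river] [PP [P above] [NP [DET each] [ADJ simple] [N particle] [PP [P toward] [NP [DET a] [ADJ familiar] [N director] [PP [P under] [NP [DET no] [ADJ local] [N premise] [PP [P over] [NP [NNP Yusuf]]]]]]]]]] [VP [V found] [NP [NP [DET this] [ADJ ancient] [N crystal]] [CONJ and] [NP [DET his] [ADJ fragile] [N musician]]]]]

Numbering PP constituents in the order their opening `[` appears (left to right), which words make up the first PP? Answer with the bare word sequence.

In left-to-right order the PP constituents are "above each simple particle toward a familiar director under no local premise over Yusuf"; "toward a familiar director under no local premise over Yusuf"; "under no local premise over Yusuf"; "over Yusuf". Number 1 is "above each simple particle toward a familiar director under no local premise over Yusuf".

above each simple particle toward a familiar director under no local premise over Yusuf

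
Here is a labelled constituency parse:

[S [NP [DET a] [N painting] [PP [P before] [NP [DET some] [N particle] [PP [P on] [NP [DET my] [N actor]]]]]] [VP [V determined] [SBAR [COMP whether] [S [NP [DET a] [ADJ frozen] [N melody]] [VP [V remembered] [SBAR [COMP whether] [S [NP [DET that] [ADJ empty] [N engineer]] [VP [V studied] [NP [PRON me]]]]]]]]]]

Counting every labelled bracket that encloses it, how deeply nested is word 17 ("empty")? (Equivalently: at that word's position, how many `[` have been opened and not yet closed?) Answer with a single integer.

9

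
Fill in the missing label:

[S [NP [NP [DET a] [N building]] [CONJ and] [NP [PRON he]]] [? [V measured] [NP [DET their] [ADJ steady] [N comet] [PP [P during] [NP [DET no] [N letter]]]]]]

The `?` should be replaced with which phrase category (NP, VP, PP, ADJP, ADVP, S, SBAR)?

VP

Looking at what the `?` directly dominates — V 'measured', NP — this is a verb phrase (VP).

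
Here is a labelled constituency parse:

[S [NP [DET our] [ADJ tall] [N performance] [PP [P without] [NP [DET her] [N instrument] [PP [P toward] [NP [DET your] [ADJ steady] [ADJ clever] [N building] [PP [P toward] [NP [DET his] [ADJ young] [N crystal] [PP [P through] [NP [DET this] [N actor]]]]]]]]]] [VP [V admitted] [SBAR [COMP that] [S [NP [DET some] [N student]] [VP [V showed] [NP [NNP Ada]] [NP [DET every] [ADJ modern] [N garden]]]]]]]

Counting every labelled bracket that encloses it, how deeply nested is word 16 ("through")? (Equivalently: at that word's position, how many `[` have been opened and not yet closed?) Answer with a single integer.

Path from the root down to the word: S → NP → PP → NP → PP → NP → PP → NP → PP → P. That is 10 enclosing brackets.

10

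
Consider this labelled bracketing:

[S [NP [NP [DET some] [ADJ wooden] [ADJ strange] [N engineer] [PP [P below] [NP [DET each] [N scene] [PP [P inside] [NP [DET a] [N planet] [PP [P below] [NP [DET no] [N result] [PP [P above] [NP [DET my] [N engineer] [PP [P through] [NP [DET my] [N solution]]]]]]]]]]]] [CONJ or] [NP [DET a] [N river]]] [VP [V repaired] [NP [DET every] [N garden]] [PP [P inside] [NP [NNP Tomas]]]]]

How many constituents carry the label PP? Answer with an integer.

6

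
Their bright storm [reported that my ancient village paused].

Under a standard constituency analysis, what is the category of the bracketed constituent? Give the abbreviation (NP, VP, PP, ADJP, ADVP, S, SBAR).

"reported" is the head of the bracketed span, so the span is a verb phrase: VP.

VP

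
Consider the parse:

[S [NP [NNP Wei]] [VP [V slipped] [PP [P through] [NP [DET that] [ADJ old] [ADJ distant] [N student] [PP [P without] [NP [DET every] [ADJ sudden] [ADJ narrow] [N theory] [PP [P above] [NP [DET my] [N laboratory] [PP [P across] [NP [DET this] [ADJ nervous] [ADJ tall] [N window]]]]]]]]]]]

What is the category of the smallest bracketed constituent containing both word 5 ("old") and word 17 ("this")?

NP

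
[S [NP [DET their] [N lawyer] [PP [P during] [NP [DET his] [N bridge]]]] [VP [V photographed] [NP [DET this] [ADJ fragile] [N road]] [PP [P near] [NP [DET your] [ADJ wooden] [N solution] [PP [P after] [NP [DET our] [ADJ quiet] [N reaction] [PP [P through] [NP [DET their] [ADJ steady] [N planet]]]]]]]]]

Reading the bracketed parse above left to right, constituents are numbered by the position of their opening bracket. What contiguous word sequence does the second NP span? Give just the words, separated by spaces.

Opening `[NP` markers occur at word positions 1, 4, 7, 11, 15, 19; the second of these opens the constituent [NP his bridge].

his bridge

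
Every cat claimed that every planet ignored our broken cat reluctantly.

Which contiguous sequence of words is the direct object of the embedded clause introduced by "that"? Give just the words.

our broken cat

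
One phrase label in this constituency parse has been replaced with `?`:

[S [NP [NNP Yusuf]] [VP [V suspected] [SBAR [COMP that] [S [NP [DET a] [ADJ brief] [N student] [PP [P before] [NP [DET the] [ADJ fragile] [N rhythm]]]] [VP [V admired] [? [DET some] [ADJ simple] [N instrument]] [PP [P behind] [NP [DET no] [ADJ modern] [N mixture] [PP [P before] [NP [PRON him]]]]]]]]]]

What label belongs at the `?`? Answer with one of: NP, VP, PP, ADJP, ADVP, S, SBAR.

NP

The `?` node immediately contains: DET 'some', ADJ 'simple', N 'instrument'. That is the internal structure of a noun phrase, so the label is NP.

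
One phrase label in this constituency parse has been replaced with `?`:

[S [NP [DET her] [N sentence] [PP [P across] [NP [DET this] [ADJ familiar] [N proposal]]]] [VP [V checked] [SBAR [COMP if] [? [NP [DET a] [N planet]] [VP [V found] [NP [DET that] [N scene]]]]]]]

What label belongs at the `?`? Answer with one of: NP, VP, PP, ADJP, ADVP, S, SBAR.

S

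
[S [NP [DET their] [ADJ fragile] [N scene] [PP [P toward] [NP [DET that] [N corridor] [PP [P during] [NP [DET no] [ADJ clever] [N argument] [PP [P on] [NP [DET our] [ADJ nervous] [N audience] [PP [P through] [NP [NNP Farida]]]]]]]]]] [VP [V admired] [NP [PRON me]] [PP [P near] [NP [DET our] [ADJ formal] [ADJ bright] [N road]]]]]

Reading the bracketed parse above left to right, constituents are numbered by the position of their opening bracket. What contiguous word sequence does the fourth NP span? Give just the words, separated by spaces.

our nervous audience through Farida

Opening `[NP` markers occur at word positions 1, 5, 8, 12, 16, 18, 20; the fourth of these opens the constituent [NP our nervous audience through Farida].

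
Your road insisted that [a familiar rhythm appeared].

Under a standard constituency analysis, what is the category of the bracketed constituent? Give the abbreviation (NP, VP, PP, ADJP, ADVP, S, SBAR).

"appeared" is the head of the bracketed span, so the span is a clause: S.

S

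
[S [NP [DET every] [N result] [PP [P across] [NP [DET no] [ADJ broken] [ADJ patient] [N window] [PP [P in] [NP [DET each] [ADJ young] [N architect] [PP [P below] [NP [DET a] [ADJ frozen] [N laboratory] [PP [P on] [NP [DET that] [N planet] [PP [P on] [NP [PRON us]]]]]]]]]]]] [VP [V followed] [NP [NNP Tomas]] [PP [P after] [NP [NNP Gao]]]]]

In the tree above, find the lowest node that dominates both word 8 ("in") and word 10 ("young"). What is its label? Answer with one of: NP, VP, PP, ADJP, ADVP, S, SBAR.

PP

Both words fall inside [PP in each young architect below a frozen laboratory on that planet on us] (words 8–20), and no smaller constituent contains them both. Label: PP.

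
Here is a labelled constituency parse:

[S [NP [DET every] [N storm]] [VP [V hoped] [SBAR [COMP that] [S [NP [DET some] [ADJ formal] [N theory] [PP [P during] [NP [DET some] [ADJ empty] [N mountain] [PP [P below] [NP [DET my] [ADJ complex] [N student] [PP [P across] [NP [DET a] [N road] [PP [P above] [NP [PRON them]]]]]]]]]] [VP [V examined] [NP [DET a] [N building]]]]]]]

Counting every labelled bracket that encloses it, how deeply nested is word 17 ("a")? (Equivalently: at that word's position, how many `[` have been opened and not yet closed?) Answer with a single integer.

12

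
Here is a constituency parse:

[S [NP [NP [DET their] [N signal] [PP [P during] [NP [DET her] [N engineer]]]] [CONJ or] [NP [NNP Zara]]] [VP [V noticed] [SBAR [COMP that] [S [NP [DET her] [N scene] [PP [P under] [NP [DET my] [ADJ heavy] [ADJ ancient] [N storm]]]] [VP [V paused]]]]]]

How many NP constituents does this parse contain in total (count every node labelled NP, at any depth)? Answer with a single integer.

Scanning left to right, an opening `[NP` appears at word positions 1, 1, 4, 7, 10, 13 — 6 in total.

6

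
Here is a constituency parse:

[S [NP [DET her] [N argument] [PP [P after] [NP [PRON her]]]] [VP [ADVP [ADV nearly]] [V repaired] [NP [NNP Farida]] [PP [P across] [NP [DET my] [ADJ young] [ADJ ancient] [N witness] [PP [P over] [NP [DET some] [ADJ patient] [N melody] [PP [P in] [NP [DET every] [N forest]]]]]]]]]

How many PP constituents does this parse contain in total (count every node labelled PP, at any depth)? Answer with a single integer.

4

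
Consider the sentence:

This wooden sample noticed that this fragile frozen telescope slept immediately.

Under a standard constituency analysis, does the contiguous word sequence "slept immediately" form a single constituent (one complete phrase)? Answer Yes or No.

Yes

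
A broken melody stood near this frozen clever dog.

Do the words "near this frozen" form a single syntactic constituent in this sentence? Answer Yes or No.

No

The smallest constituent containing the whole sequence is the prepositional phrase [PP near this frozen clever dog], but the sequence is only part of it — it straddles the boundary between preposition "near" and noun phrase "this frozen clever dog".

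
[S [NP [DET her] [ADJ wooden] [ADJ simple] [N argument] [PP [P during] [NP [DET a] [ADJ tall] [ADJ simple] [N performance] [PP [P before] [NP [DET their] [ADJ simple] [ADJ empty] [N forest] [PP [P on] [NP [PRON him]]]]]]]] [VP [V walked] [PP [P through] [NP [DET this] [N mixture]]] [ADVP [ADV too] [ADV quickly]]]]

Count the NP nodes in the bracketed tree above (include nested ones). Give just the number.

5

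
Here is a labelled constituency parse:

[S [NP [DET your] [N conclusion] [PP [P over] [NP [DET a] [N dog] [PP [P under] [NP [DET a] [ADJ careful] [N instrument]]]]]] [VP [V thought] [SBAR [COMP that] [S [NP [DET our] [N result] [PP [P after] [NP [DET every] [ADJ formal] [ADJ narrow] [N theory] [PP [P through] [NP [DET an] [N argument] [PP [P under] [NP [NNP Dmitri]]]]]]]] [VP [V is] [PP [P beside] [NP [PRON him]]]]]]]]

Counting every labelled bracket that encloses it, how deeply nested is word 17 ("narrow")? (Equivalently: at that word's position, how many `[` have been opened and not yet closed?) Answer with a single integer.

8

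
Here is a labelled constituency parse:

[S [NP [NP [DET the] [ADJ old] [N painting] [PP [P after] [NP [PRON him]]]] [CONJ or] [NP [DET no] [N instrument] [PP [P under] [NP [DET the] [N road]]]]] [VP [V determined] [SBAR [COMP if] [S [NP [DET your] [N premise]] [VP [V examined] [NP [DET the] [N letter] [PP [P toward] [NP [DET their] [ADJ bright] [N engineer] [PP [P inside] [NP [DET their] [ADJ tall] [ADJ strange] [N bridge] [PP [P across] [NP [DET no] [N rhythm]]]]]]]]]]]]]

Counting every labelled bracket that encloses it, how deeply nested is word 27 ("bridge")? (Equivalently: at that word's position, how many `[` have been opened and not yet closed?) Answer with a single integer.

11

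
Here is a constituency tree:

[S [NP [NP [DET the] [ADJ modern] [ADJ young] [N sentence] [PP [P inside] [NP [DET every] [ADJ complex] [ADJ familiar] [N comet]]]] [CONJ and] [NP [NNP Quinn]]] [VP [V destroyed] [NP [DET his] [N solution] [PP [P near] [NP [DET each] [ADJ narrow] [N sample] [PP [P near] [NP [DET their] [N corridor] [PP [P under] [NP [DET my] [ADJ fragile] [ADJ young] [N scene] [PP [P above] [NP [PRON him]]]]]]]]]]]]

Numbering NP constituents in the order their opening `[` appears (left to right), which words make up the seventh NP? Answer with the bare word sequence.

Opening `[NP` markers occur at word positions 1, 1, 6, 11, 13, 16, 20, 23, 28; the seventh of these opens the constituent [NP their corridor under my fragile young scene above him].

their corridor under my fragile young scene above him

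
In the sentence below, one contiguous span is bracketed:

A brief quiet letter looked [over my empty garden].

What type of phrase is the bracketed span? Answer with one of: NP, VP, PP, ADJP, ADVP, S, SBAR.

"over" is the head of the bracketed span, so the span is a prepositional phrase: PP.

PP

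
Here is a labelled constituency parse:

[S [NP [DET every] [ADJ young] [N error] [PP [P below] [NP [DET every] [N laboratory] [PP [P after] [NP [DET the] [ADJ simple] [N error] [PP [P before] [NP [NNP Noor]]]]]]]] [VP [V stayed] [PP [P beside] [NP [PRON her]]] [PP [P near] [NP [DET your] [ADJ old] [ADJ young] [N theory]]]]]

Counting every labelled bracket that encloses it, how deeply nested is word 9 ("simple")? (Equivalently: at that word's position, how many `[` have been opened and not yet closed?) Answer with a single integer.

7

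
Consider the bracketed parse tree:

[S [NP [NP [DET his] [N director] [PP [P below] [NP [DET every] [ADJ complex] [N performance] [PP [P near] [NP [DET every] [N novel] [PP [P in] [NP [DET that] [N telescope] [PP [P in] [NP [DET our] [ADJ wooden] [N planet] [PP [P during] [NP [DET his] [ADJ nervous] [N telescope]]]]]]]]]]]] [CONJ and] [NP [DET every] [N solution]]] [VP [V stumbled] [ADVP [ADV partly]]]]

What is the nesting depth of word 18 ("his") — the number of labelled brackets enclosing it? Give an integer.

14

The word sits inside DET, which is inside NP, inside PP, inside NP, inside PP, inside NP, inside PP, inside NP, inside PP, inside NP, inside PP, inside NP, inside NP, inside S — 14 brackets in all.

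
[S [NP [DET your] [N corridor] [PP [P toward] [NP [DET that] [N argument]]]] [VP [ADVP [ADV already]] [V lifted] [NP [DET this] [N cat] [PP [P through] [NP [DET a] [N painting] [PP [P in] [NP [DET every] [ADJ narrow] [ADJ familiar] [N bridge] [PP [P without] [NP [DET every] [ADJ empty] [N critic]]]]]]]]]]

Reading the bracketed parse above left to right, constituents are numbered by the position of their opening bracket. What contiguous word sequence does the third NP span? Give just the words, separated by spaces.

this cat through a painting in every narrow familiar bridge without every empty critic

In left-to-right order the NP constituents are "your corridor toward that argument"; "that argument"; "this cat through a painting in every narrow familiar bridge without every empty critic"; "a painting in every narrow familiar bridge without every empty critic"; "every narrow familiar bridge without every empty critic"; "every empty critic". Number 3 is "this cat through a painting in every narrow familiar bridge without every empty critic".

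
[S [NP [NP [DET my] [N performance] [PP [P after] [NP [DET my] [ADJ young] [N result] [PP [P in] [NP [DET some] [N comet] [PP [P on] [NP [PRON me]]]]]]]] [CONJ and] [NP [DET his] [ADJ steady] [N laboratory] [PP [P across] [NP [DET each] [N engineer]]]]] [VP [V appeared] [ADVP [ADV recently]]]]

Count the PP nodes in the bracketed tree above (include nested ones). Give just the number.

4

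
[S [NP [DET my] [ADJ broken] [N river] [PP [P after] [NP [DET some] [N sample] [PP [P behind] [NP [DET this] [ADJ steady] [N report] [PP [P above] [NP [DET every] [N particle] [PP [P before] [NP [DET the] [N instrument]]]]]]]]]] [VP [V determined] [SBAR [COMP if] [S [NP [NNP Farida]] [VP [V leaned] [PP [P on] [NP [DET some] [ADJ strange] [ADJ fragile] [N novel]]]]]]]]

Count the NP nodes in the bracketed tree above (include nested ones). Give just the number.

The NP constituents are: [NP my broken river after some sample behind this steady report above every particle before the instrument]; [NP some sample behind this steady report above every particle before the instrument]; [NP this steady report above every particle before the instrument]; [NP every particle before the instrument]; [NP the instrument]; [NP Farida] …. Total: 7.

7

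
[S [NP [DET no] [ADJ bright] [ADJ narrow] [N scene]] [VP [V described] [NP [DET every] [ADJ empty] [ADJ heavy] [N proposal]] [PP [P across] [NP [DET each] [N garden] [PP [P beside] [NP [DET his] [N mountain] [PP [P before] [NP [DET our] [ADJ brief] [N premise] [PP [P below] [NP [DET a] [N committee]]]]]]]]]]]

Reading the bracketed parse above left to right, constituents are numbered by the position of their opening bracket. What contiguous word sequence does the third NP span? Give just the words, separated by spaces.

The NP opening brackets appear, in order, over: "no bright narrow scene"; "every empty heavy proposal"; "each garden beside his mountain before our brief premise below a committee"; "his mountain before our brief premise below a committee"; "our brief premise below a committee"; "a committee". The third one spans "each garden beside his mountain before our brief premise below a committee".

each garden beside his mountain before our brief premise below a committee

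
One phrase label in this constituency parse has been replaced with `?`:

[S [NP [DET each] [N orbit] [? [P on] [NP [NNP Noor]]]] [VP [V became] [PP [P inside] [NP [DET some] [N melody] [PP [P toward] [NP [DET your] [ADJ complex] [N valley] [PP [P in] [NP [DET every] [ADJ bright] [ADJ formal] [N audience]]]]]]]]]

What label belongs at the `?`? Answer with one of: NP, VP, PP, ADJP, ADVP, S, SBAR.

PP

The `?` node immediately contains: P 'on', NP. That is the internal structure of a prepositional phrase, so the label is PP.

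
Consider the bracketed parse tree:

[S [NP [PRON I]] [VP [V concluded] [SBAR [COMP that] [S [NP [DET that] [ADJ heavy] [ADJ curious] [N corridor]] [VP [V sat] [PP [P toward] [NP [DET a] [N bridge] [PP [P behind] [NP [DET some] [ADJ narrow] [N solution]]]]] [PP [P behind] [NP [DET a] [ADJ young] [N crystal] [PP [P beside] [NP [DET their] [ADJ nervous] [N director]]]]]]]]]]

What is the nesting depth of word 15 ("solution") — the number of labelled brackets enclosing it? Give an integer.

Path from the root down to the word: S → VP → SBAR → S → VP → PP → NP → PP → NP → N. That is 10 enclosing brackets.

10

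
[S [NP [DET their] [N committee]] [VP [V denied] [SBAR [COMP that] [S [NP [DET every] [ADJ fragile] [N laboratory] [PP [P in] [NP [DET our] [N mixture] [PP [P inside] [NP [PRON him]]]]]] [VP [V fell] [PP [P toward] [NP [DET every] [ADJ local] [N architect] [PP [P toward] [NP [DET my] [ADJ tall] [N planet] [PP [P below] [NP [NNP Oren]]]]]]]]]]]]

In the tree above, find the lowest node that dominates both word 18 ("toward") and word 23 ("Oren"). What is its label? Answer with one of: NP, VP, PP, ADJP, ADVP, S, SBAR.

PP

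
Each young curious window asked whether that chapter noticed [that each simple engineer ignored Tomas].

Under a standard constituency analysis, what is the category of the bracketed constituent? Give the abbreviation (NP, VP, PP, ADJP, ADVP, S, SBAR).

SBAR

"that" is the head of the bracketed span, so the span is a subordinate clause: SBAR.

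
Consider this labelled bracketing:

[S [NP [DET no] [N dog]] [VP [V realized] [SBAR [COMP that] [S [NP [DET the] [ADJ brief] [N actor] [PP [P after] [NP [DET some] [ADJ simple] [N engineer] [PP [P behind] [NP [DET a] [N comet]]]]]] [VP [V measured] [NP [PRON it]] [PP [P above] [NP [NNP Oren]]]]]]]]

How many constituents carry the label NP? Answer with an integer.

6

The NP constituents are: [NP no dog]; [NP the brief actor after some simple engineer behind a comet]; [NP some simple engineer behind a comet]; [NP a comet]; [NP it]; [NP Oren]. Total: 6.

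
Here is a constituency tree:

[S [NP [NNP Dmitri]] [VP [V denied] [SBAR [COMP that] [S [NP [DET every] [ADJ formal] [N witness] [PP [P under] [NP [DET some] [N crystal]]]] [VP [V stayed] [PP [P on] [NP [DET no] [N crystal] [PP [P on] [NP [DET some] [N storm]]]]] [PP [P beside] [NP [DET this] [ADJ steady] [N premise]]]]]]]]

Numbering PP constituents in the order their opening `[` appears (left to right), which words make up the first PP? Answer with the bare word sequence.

under some crystal

In left-to-right order the PP constituents are "under some crystal"; "on no crystal on some storm"; "on some storm"; "beside this steady premise". Number 1 is "under some crystal".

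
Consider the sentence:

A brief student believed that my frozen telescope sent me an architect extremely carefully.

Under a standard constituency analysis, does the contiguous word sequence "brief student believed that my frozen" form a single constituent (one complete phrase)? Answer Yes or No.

No

"brief" belongs to the noun phrase "a brief student" while "frozen" belongs to the verb phrase "believed that my frozen telescope sent me an architect extremely carefully"; a span that runs across that boundary is not a single phrase.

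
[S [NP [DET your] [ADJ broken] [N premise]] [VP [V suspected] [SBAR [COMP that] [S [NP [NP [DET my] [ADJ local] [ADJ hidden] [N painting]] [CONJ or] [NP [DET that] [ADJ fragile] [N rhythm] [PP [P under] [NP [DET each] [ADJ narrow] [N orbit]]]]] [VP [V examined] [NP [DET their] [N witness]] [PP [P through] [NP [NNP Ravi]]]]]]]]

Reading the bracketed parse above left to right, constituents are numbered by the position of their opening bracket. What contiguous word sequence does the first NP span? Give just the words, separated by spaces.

Opening `[NP` markers occur at word positions 1, 6, 6, 11, 15, 19, 22; the first of these opens the constituent [NP your broken premise].

your broken premise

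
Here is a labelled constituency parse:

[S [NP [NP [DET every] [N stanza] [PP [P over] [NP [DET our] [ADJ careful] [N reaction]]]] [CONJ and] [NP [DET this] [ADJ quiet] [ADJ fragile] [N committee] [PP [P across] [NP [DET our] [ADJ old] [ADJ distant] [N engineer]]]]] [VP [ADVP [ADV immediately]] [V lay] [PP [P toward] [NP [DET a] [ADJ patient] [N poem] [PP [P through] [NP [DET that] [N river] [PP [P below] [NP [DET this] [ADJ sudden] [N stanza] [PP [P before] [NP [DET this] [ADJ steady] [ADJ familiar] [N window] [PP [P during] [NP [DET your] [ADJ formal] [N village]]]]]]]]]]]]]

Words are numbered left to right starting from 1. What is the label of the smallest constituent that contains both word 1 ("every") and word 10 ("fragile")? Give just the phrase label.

NP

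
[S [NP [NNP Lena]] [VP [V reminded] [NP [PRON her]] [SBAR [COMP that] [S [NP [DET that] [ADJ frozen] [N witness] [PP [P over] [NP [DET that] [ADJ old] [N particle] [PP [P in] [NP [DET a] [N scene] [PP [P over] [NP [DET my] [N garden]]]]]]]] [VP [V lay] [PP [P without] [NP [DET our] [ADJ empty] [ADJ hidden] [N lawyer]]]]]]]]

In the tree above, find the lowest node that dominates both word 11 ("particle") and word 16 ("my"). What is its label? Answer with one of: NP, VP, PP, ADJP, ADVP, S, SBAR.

NP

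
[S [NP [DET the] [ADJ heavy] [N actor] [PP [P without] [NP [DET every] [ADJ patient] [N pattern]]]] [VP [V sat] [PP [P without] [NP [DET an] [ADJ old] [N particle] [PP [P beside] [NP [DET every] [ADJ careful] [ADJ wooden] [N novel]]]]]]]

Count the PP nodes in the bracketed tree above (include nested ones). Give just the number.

3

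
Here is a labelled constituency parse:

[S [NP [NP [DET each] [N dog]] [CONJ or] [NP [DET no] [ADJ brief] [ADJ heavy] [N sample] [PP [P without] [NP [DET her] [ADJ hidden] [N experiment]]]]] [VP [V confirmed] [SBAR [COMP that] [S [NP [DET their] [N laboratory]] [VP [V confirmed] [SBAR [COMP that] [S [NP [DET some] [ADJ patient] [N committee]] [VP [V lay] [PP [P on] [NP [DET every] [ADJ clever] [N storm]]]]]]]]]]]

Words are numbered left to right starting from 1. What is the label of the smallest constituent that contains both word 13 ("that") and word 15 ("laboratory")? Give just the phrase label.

SBAR

Both words fall inside [SBAR that their laboratory confirmed that some patient committee lay on every clever storm] (words 13–25), and no smaller constituent contains them both. Label: SBAR.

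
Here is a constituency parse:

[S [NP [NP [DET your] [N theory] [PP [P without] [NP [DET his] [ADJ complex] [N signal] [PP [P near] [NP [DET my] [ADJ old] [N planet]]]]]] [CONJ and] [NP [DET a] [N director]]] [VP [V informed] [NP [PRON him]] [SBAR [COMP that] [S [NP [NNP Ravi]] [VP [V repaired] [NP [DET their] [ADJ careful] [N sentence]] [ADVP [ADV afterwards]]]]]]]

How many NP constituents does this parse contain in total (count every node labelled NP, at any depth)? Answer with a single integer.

8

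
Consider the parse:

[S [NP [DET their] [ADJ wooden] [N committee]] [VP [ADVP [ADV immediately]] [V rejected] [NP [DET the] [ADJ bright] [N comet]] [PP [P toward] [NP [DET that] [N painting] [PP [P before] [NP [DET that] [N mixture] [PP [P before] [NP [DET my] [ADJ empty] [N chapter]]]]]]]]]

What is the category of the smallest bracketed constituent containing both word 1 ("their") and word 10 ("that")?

S

Both words fall inside [S their wooden committee immediately rejected the bright comet toward that painting before that mixture before my empty chapter] (words 1–18), and no smaller constituent contains them both. Label: S.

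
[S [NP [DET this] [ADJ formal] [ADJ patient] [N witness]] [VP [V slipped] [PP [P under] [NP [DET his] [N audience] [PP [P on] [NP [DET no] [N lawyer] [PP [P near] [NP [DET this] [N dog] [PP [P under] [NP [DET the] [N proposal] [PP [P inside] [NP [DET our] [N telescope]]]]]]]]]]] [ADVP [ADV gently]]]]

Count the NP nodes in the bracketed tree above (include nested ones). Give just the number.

6

Scanning left to right, an opening `[NP` appears at word positions 1, 7, 10, 13, 16, 19 — 6 in total.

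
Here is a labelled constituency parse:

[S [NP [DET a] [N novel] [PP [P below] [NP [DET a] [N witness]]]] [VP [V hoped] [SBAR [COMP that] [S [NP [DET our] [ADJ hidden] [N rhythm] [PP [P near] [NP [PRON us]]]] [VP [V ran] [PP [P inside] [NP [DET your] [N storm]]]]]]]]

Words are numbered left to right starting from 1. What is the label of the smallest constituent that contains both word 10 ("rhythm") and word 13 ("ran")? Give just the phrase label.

S

The smallest bracket enclosing both words is [S our hidden rhythm near us ran inside your storm], so the label is S.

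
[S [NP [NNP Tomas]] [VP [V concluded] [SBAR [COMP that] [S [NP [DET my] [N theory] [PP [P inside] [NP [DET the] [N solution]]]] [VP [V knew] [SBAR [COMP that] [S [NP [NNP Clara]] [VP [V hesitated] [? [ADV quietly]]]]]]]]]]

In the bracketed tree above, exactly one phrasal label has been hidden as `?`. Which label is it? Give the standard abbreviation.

ADVP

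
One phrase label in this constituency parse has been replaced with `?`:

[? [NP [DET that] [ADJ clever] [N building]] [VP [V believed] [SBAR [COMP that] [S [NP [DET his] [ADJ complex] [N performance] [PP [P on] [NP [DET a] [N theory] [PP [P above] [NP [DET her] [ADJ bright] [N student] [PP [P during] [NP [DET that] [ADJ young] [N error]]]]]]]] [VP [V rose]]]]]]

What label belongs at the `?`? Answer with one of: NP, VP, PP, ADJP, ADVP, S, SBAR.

S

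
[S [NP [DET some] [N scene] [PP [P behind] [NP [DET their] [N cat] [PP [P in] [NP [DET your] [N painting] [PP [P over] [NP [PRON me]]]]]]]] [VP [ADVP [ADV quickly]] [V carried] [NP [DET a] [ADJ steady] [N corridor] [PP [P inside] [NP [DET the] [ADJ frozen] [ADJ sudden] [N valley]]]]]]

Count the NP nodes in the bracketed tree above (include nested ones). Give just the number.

6

Listing each NP by its span: [NP some scene behind their cat in your painting over me]; [NP their cat in your painting over me]; [NP your painting over me]; [NP me]; [NP a steady corridor inside the frozen sudden valley]; [NP the frozen sudden valley] — that makes 6.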